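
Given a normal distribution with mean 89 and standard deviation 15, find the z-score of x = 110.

1.4

Step 1: Recall the z-score formula: z = (x - mu) / sigma
Step 2: Substitute values: z = (110 - 89) / 15
Step 3: z = 21 / 15 = 1.4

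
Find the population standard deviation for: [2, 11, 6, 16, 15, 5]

5.2095

Step 1: Compute the mean: 9.1667
Step 2: Sum of squared deviations from the mean: 162.8333
Step 3: Population variance = 162.8333 / 6 = 27.1389
Step 4: Standard deviation = sqrt(27.1389) = 5.2095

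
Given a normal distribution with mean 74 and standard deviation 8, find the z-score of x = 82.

1

Step 1: Recall the z-score formula: z = (x - mu) / sigma
Step 2: Substitute values: z = (82 - 74) / 8
Step 3: z = 8 / 8 = 1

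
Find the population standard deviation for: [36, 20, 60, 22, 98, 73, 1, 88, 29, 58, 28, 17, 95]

31.2717

Step 1: Compute the mean: 48.0769
Step 2: Sum of squared deviations from the mean: 12712.9231
Step 3: Population variance = 12712.9231 / 13 = 977.9172
Step 4: Standard deviation = sqrt(977.9172) = 31.2717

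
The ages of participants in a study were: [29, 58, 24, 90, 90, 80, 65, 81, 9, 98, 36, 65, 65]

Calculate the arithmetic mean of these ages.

60.7692

Step 1: Sum all values: 29 + 58 + 24 + 90 + 90 + 80 + 65 + 81 + 9 + 98 + 36 + 65 + 65 = 790
Step 2: Count the number of values: n = 13
Step 3: Mean = sum / n = 790 / 13 = 60.7692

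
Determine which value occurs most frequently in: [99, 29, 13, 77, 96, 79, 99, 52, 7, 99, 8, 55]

99

Step 1: Count the frequency of each value:
  7: appears 1 time(s)
  8: appears 1 time(s)
  13: appears 1 time(s)
  29: appears 1 time(s)
  52: appears 1 time(s)
  55: appears 1 time(s)
  77: appears 1 time(s)
  79: appears 1 time(s)
  96: appears 1 time(s)
  99: appears 3 time(s)
Step 2: The value 99 appears most frequently (3 times).
Step 3: Mode = 99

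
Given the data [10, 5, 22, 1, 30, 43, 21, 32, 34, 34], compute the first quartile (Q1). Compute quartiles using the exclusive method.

8.75

Step 1: Sort the data: [1, 5, 10, 21, 22, 30, 32, 34, 34, 43]
Step 2: n = 10
Step 3: Using the exclusive quartile method:
  Q1 = 8.75
  Q2 (median) = 26
  Q3 = 34
  IQR = Q3 - Q1 = 34 - 8.75 = 25.25
Step 4: Q1 = 8.75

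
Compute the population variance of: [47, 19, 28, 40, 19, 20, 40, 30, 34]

93.9506

Step 1: Compute the mean: (47 + 19 + 28 + 40 + 19 + 20 + 40 + 30 + 34) / 9 = 30.7778
Step 2: Compute squared deviations from the mean:
  (47 - 30.7778)^2 = 263.1605
  (19 - 30.7778)^2 = 138.716
  (28 - 30.7778)^2 = 7.716
  (40 - 30.7778)^2 = 85.0494
  (19 - 30.7778)^2 = 138.716
  (20 - 30.7778)^2 = 116.1605
  (40 - 30.7778)^2 = 85.0494
  (30 - 30.7778)^2 = 0.6049
  (34 - 30.7778)^2 = 10.3827
Step 3: Sum of squared deviations = 845.5556
Step 4: Population variance = 845.5556 / 9 = 93.9506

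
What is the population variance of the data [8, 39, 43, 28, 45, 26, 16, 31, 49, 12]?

186.01

Step 1: Compute the mean: (8 + 39 + 43 + 28 + 45 + 26 + 16 + 31 + 49 + 12) / 10 = 29.7
Step 2: Compute squared deviations from the mean:
  (8 - 29.7)^2 = 470.89
  (39 - 29.7)^2 = 86.49
  (43 - 29.7)^2 = 176.89
  (28 - 29.7)^2 = 2.89
  (45 - 29.7)^2 = 234.09
  (26 - 29.7)^2 = 13.69
  (16 - 29.7)^2 = 187.69
  (31 - 29.7)^2 = 1.69
  (49 - 29.7)^2 = 372.49
  (12 - 29.7)^2 = 313.29
Step 3: Sum of squared deviations = 1860.1
Step 4: Population variance = 1860.1 / 10 = 186.01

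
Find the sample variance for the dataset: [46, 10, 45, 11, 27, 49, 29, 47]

261.4286

Step 1: Compute the mean: (46 + 10 + 45 + 11 + 27 + 49 + 29 + 47) / 8 = 33
Step 2: Compute squared deviations from the mean:
  (46 - 33)^2 = 169
  (10 - 33)^2 = 529
  (45 - 33)^2 = 144
  (11 - 33)^2 = 484
  (27 - 33)^2 = 36
  (49 - 33)^2 = 256
  (29 - 33)^2 = 16
  (47 - 33)^2 = 196
Step 3: Sum of squared deviations = 1830
Step 4: Sample variance = 1830 / 7 = 261.4286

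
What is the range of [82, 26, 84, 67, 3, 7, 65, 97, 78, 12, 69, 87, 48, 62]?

94

Step 1: Identify the maximum value: max = 97
Step 2: Identify the minimum value: min = 3
Step 3: Range = max - min = 97 - 3 = 94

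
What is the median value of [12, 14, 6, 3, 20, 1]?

9

Step 1: Sort the data in ascending order: [1, 3, 6, 12, 14, 20]
Step 2: The number of values is n = 6.
Step 3: Since n is even, the median is the average of positions 3 and 4:
  Median = (6 + 12) / 2 = 9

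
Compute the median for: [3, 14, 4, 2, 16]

4

Step 1: Sort the data in ascending order: [2, 3, 4, 14, 16]
Step 2: The number of values is n = 5.
Step 3: Since n is odd, the median is the middle value at position 3: 4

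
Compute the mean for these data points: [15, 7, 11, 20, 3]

11.2

Step 1: Sum all values: 15 + 7 + 11 + 20 + 3 = 56
Step 2: Count the number of values: n = 5
Step 3: Mean = sum / n = 56 / 5 = 11.2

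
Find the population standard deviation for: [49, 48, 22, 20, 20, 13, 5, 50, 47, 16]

16.5469

Step 1: Compute the mean: 29
Step 2: Sum of squared deviations from the mean: 2738
Step 3: Population variance = 2738 / 10 = 273.8
Step 4: Standard deviation = sqrt(273.8) = 16.5469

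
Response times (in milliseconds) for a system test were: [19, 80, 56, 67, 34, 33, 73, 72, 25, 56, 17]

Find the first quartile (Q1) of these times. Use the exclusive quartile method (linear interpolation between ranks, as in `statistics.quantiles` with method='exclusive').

25

Step 1: Sort the data: [17, 19, 25, 33, 34, 56, 56, 67, 72, 73, 80]
Step 2: n = 11
Step 3: Using the exclusive quartile method:
  Q1 = 25
  Q2 (median) = 56
  Q3 = 72
  IQR = Q3 - Q1 = 72 - 25 = 47
Step 4: Q1 = 25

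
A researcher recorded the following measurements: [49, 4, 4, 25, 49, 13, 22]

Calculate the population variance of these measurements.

310.7755

Step 1: Compute the mean: (49 + 4 + 4 + 25 + 49 + 13 + 22) / 7 = 23.7143
Step 2: Compute squared deviations from the mean:
  (49 - 23.7143)^2 = 639.3673
  (4 - 23.7143)^2 = 388.6531
  (4 - 23.7143)^2 = 388.6531
  (25 - 23.7143)^2 = 1.6531
  (49 - 23.7143)^2 = 639.3673
  (13 - 23.7143)^2 = 114.7959
  (22 - 23.7143)^2 = 2.9388
Step 3: Sum of squared deviations = 2175.4286
Step 4: Population variance = 2175.4286 / 7 = 310.7755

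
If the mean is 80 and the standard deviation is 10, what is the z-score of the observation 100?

2

Step 1: Recall the z-score formula: z = (x - mu) / sigma
Step 2: Substitute values: z = (100 - 80) / 10
Step 3: z = 20 / 10 = 2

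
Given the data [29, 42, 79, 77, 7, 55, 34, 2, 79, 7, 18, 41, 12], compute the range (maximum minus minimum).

77

Step 1: Identify the maximum value: max = 79
Step 2: Identify the minimum value: min = 2
Step 3: Range = max - min = 79 - 2 = 77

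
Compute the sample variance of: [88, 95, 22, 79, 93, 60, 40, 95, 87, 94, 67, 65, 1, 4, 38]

1109.6952

Step 1: Compute the mean: (88 + 95 + 22 + 79 + 93 + 60 + 40 + 95 + 87 + 94 + 67 + 65 + 1 + 4 + 38) / 15 = 61.8667
Step 2: Compute squared deviations from the mean:
  (88 - 61.8667)^2 = 682.9511
  (95 - 61.8667)^2 = 1097.8178
  (22 - 61.8667)^2 = 1589.3511
  (79 - 61.8667)^2 = 293.5511
  (93 - 61.8667)^2 = 969.2844
  (60 - 61.8667)^2 = 3.4844
  (40 - 61.8667)^2 = 478.1511
  (95 - 61.8667)^2 = 1097.8178
  (87 - 61.8667)^2 = 631.6844
  (94 - 61.8667)^2 = 1032.5511
  (67 - 61.8667)^2 = 26.3511
  (65 - 61.8667)^2 = 9.8178
  (1 - 61.8667)^2 = 3704.7511
  (4 - 61.8667)^2 = 3348.5511
  (38 - 61.8667)^2 = 569.6178
Step 3: Sum of squared deviations = 15535.7333
Step 4: Sample variance = 15535.7333 / 14 = 1109.6952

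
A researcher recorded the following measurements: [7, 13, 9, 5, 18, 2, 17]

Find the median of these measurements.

9

Step 1: Sort the data in ascending order: [2, 5, 7, 9, 13, 17, 18]
Step 2: The number of values is n = 7.
Step 3: Since n is odd, the median is the middle value at position 4: 9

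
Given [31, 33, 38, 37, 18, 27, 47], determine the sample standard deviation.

9.1469

Step 1: Compute the mean: 33
Step 2: Sum of squared deviations from the mean: 502
Step 3: Sample variance = 502 / 6 = 83.6667
Step 4: Standard deviation = sqrt(83.6667) = 9.1469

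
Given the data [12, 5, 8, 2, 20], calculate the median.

8

Step 1: Sort the data in ascending order: [2, 5, 8, 12, 20]
Step 2: The number of values is n = 5.
Step 3: Since n is odd, the median is the middle value at position 3: 8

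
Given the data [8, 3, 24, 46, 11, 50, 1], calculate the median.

11

Step 1: Sort the data in ascending order: [1, 3, 8, 11, 24, 46, 50]
Step 2: The number of values is n = 7.
Step 3: Since n is odd, the median is the middle value at position 4: 11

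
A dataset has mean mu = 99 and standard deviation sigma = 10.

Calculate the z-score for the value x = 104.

0.5

Step 1: Recall the z-score formula: z = (x - mu) / sigma
Step 2: Substitute values: z = (104 - 99) / 10
Step 3: z = 5 / 10 = 0.5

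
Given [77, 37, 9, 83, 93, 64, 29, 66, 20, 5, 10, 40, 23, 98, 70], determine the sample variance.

1030.2095

Step 1: Compute the mean: (77 + 37 + 9 + 83 + 93 + 64 + 29 + 66 + 20 + 5 + 10 + 40 + 23 + 98 + 70) / 15 = 48.2667
Step 2: Compute squared deviations from the mean:
  (77 - 48.2667)^2 = 825.6044
  (37 - 48.2667)^2 = 126.9378
  (9 - 48.2667)^2 = 1541.8711
  (83 - 48.2667)^2 = 1206.4044
  (93 - 48.2667)^2 = 2001.0711
  (64 - 48.2667)^2 = 247.5378
  (29 - 48.2667)^2 = 371.2044
  (66 - 48.2667)^2 = 314.4711
  (20 - 48.2667)^2 = 799.0044
  (5 - 48.2667)^2 = 1872.0044
  (10 - 48.2667)^2 = 1464.3378
  (40 - 48.2667)^2 = 68.3378
  (23 - 48.2667)^2 = 638.4044
  (98 - 48.2667)^2 = 2473.4044
  (70 - 48.2667)^2 = 472.3378
Step 3: Sum of squared deviations = 14422.9333
Step 4: Sample variance = 14422.9333 / 14 = 1030.2095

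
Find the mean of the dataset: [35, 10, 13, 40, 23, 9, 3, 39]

21.5

Step 1: Sum all values: 35 + 10 + 13 + 40 + 23 + 9 + 3 + 39 = 172
Step 2: Count the number of values: n = 8
Step 3: Mean = sum / n = 172 / 8 = 21.5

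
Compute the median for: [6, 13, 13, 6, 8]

8

Step 1: Sort the data in ascending order: [6, 6, 8, 13, 13]
Step 2: The number of values is n = 5.
Step 3: Since n is odd, the median is the middle value at position 3: 8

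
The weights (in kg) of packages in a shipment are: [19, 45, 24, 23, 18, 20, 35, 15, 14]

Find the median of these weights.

20

Step 1: Sort the data in ascending order: [14, 15, 18, 19, 20, 23, 24, 35, 45]
Step 2: The number of values is n = 9.
Step 3: Since n is odd, the median is the middle value at position 5: 20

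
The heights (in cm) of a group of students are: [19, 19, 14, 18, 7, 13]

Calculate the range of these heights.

12

Step 1: Identify the maximum value: max = 19
Step 2: Identify the minimum value: min = 7
Step 3: Range = max - min = 19 - 7 = 12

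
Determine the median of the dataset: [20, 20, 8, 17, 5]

17

Step 1: Sort the data in ascending order: [5, 8, 17, 20, 20]
Step 2: The number of values is n = 5.
Step 3: Since n is odd, the median is the middle value at position 3: 17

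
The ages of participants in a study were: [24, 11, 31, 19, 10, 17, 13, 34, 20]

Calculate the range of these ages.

24

Step 1: Identify the maximum value: max = 34
Step 2: Identify the minimum value: min = 10
Step 3: Range = max - min = 34 - 10 = 24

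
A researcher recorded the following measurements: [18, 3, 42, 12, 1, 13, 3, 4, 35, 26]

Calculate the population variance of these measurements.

187.21

Step 1: Compute the mean: (18 + 3 + 42 + 12 + 1 + 13 + 3 + 4 + 35 + 26) / 10 = 15.7
Step 2: Compute squared deviations from the mean:
  (18 - 15.7)^2 = 5.29
  (3 - 15.7)^2 = 161.29
  (42 - 15.7)^2 = 691.69
  (12 - 15.7)^2 = 13.69
  (1 - 15.7)^2 = 216.09
  (13 - 15.7)^2 = 7.29
  (3 - 15.7)^2 = 161.29
  (4 - 15.7)^2 = 136.89
  (35 - 15.7)^2 = 372.49
  (26 - 15.7)^2 = 106.09
Step 3: Sum of squared deviations = 1872.1
Step 4: Population variance = 1872.1 / 10 = 187.21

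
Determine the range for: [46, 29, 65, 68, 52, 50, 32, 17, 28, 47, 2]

66

Step 1: Identify the maximum value: max = 68
Step 2: Identify the minimum value: min = 2
Step 3: Range = max - min = 68 - 2 = 66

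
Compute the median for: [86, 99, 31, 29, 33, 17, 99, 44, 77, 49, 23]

44

Step 1: Sort the data in ascending order: [17, 23, 29, 31, 33, 44, 49, 77, 86, 99, 99]
Step 2: The number of values is n = 11.
Step 3: Since n is odd, the median is the middle value at position 6: 44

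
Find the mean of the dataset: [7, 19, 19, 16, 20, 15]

16

Step 1: Sum all values: 7 + 19 + 19 + 16 + 20 + 15 = 96
Step 2: Count the number of values: n = 6
Step 3: Mean = sum / n = 96 / 6 = 16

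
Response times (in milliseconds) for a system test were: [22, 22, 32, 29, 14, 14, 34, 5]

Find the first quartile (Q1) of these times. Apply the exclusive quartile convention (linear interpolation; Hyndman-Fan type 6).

14

Step 1: Sort the data: [5, 14, 14, 22, 22, 29, 32, 34]
Step 2: n = 8
Step 3: Using the exclusive quartile method:
  Q1 = 14
  Q2 (median) = 22
  Q3 = 31.25
  IQR = Q3 - Q1 = 31.25 - 14 = 17.25
Step 4: Q1 = 14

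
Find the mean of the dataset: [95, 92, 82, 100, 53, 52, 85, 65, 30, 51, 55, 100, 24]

68

Step 1: Sum all values: 95 + 92 + 82 + 100 + 53 + 52 + 85 + 65 + 30 + 51 + 55 + 100 + 24 = 884
Step 2: Count the number of values: n = 13
Step 3: Mean = sum / n = 884 / 13 = 68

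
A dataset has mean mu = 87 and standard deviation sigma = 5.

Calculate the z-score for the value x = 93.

1.2

Step 1: Recall the z-score formula: z = (x - mu) / sigma
Step 2: Substitute values: z = (93 - 87) / 5
Step 3: z = 6 / 5 = 1.2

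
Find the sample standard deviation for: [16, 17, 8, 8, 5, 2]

5.9889

Step 1: Compute the mean: 9.3333
Step 2: Sum of squared deviations from the mean: 179.3333
Step 3: Sample variance = 179.3333 / 5 = 35.8667
Step 4: Standard deviation = sqrt(35.8667) = 5.9889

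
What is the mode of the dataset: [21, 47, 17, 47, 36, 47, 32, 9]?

47

Step 1: Count the frequency of each value:
  9: appears 1 time(s)
  17: appears 1 time(s)
  21: appears 1 time(s)
  32: appears 1 time(s)
  36: appears 1 time(s)
  47: appears 3 time(s)
Step 2: The value 47 appears most frequently (3 times).
Step 3: Mode = 47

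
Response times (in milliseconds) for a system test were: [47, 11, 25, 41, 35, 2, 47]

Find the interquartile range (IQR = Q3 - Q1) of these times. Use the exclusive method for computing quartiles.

36

Step 1: Sort the data: [2, 11, 25, 35, 41, 47, 47]
Step 2: n = 7
Step 3: Using the exclusive quartile method:
  Q1 = 11
  Q2 (median) = 35
  Q3 = 47
  IQR = Q3 - Q1 = 47 - 11 = 36
Step 4: IQR = 36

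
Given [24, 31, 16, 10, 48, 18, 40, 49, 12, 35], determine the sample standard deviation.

14.4611

Step 1: Compute the mean: 28.3
Step 2: Sum of squared deviations from the mean: 1882.1
Step 3: Sample variance = 1882.1 / 9 = 209.1222
Step 4: Standard deviation = sqrt(209.1222) = 14.4611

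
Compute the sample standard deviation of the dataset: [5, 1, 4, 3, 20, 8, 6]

6.264

Step 1: Compute the mean: 6.7143
Step 2: Sum of squared deviations from the mean: 235.4286
Step 3: Sample variance = 235.4286 / 6 = 39.2381
Step 4: Standard deviation = sqrt(39.2381) = 6.264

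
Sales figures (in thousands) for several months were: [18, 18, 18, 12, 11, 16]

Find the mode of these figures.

18

Step 1: Count the frequency of each value:
  11: appears 1 time(s)
  12: appears 1 time(s)
  16: appears 1 time(s)
  18: appears 3 time(s)
Step 2: The value 18 appears most frequently (3 times).
Step 3: Mode = 18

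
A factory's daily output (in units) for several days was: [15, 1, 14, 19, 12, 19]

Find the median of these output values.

14.5

Step 1: Sort the data in ascending order: [1, 12, 14, 15, 19, 19]
Step 2: The number of values is n = 6.
Step 3: Since n is even, the median is the average of positions 3 and 4:
  Median = (14 + 15) / 2 = 14.5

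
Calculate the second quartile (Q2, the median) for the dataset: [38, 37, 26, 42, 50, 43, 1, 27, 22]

37

Step 1: Sort the data: [1, 22, 26, 27, 37, 38, 42, 43, 50]
Step 2: n = 9
Step 3: Q2 is the median. Since n is odd, it is the middle value at position 5: 37
Step 4: Q2 = 37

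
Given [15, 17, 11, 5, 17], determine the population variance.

20.8

Step 1: Compute the mean: (15 + 17 + 11 + 5 + 17) / 5 = 13
Step 2: Compute squared deviations from the mean:
  (15 - 13)^2 = 4
  (17 - 13)^2 = 16
  (11 - 13)^2 = 4
  (5 - 13)^2 = 64
  (17 - 13)^2 = 16
Step 3: Sum of squared deviations = 104
Step 4: Population variance = 104 / 5 = 20.8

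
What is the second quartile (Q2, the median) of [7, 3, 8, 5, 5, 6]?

5.5

Step 1: Sort the data: [3, 5, 5, 6, 7, 8]
Step 2: n = 6
Step 3: Q2 is the median. Since n is even, it is the average of the values at positions 3 and 4:
  Q2 = (5 + 6) / 2 = 5.5
Step 4: Q2 = 5.5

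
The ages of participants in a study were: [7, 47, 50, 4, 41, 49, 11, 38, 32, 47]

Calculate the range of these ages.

46

Step 1: Identify the maximum value: max = 50
Step 2: Identify the minimum value: min = 4
Step 3: Range = max - min = 50 - 4 = 46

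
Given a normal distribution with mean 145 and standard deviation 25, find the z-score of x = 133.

-0.48

Step 1: Recall the z-score formula: z = (x - mu) / sigma
Step 2: Substitute values: z = (133 - 145) / 25
Step 3: z = -12 / 25 = -0.48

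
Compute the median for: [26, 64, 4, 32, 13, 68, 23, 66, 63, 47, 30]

32

Step 1: Sort the data in ascending order: [4, 13, 23, 26, 30, 32, 47, 63, 64, 66, 68]
Step 2: The number of values is n = 11.
Step 3: Since n is odd, the median is the middle value at position 6: 32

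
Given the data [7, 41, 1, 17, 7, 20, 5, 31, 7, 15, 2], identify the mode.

7

Step 1: Count the frequency of each value:
  1: appears 1 time(s)
  2: appears 1 time(s)
  5: appears 1 time(s)
  7: appears 3 time(s)
  15: appears 1 time(s)
  17: appears 1 time(s)
  20: appears 1 time(s)
  31: appears 1 time(s)
  41: appears 1 time(s)
Step 2: The value 7 appears most frequently (3 times).
Step 3: Mode = 7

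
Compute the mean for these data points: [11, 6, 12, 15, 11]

11

Step 1: Sum all values: 11 + 6 + 12 + 15 + 11 = 55
Step 2: Count the number of values: n = 5
Step 3: Mean = sum / n = 55 / 5 = 11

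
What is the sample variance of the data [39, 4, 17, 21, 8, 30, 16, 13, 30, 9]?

126.6778

Step 1: Compute the mean: (39 + 4 + 17 + 21 + 8 + 30 + 16 + 13 + 30 + 9) / 10 = 18.7
Step 2: Compute squared deviations from the mean:
  (39 - 18.7)^2 = 412.09
  (4 - 18.7)^2 = 216.09
  (17 - 18.7)^2 = 2.89
  (21 - 18.7)^2 = 5.29
  (8 - 18.7)^2 = 114.49
  (30 - 18.7)^2 = 127.69
  (16 - 18.7)^2 = 7.29
  (13 - 18.7)^2 = 32.49
  (30 - 18.7)^2 = 127.69
  (9 - 18.7)^2 = 94.09
Step 3: Sum of squared deviations = 1140.1
Step 4: Sample variance = 1140.1 / 9 = 126.6778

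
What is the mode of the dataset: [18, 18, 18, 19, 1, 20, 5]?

18

Step 1: Count the frequency of each value:
  1: appears 1 time(s)
  5: appears 1 time(s)
  18: appears 3 time(s)
  19: appears 1 time(s)
  20: appears 1 time(s)
Step 2: The value 18 appears most frequently (3 times).
Step 3: Mode = 18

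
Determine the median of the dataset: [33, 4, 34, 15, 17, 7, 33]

17

Step 1: Sort the data in ascending order: [4, 7, 15, 17, 33, 33, 34]
Step 2: The number of values is n = 7.
Step 3: Since n is odd, the median is the middle value at position 4: 17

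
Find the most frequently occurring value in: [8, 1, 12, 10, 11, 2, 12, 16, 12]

12

Step 1: Count the frequency of each value:
  1: appears 1 time(s)
  2: appears 1 time(s)
  8: appears 1 time(s)
  10: appears 1 time(s)
  11: appears 1 time(s)
  12: appears 3 time(s)
  16: appears 1 time(s)
Step 2: The value 12 appears most frequently (3 times).
Step 3: Mode = 12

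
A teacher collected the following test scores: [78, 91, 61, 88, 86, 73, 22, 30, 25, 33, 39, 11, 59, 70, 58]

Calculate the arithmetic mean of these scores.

54.9333

Step 1: Sum all values: 78 + 91 + 61 + 88 + 86 + 73 + 22 + 30 + 25 + 33 + 39 + 11 + 59 + 70 + 58 = 824
Step 2: Count the number of values: n = 15
Step 3: Mean = sum / n = 824 / 15 = 54.9333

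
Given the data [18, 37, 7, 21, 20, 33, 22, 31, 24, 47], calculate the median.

23

Step 1: Sort the data in ascending order: [7, 18, 20, 21, 22, 24, 31, 33, 37, 47]
Step 2: The number of values is n = 10.
Step 3: Since n is even, the median is the average of positions 5 and 6:
  Median = (22 + 24) / 2 = 23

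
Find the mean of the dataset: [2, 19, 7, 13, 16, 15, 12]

12

Step 1: Sum all values: 2 + 19 + 7 + 13 + 16 + 15 + 12 = 84
Step 2: Count the number of values: n = 7
Step 3: Mean = sum / n = 84 / 7 = 12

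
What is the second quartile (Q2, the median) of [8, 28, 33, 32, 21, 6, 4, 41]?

24.5

Step 1: Sort the data: [4, 6, 8, 21, 28, 32, 33, 41]
Step 2: n = 8
Step 3: Q2 is the median. Since n is even, it is the average of the values at positions 4 and 5:
  Q2 = (21 + 28) / 2 = 24.5
Step 4: Q2 = 24.5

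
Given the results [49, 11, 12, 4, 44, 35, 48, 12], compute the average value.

26.875

Step 1: Sum all values: 49 + 11 + 12 + 4 + 44 + 35 + 48 + 12 = 215
Step 2: Count the number of values: n = 8
Step 3: Mean = sum / n = 215 / 8 = 26.875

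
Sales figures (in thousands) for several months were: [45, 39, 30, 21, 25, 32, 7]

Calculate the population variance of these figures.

132.5306

Step 1: Compute the mean: (45 + 39 + 30 + 21 + 25 + 32 + 7) / 7 = 28.4286
Step 2: Compute squared deviations from the mean:
  (45 - 28.4286)^2 = 274.6122
  (39 - 28.4286)^2 = 111.7551
  (30 - 28.4286)^2 = 2.4694
  (21 - 28.4286)^2 = 55.1837
  (25 - 28.4286)^2 = 11.7551
  (32 - 28.4286)^2 = 12.7551
  (7 - 28.4286)^2 = 459.1837
Step 3: Sum of squared deviations = 927.7143
Step 4: Population variance = 927.7143 / 7 = 132.5306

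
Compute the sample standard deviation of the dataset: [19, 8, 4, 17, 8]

6.4576

Step 1: Compute the mean: 11.2
Step 2: Sum of squared deviations from the mean: 166.8
Step 3: Sample variance = 166.8 / 4 = 41.7
Step 4: Standard deviation = sqrt(41.7) = 6.4576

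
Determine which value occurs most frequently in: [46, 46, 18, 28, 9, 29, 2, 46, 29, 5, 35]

46

Step 1: Count the frequency of each value:
  2: appears 1 time(s)
  5: appears 1 time(s)
  9: appears 1 time(s)
  18: appears 1 time(s)
  28: appears 1 time(s)
  29: appears 2 time(s)
  35: appears 1 time(s)
  46: appears 3 time(s)
Step 2: The value 46 appears most frequently (3 times).
Step 3: Mode = 46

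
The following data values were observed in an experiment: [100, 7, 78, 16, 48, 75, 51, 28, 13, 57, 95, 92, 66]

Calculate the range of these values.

93

Step 1: Identify the maximum value: max = 100
Step 2: Identify the minimum value: min = 7
Step 3: Range = max - min = 100 - 7 = 93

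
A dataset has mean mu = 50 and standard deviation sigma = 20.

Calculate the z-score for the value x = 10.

-2

Step 1: Recall the z-score formula: z = (x - mu) / sigma
Step 2: Substitute values: z = (10 - 50) / 20
Step 3: z = -40 / 20 = -2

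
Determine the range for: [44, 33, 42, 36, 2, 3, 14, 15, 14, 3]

42

Step 1: Identify the maximum value: max = 44
Step 2: Identify the minimum value: min = 2
Step 3: Range = max - min = 44 - 2 = 42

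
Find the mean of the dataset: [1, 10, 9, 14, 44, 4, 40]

17.4286

Step 1: Sum all values: 1 + 10 + 9 + 14 + 44 + 4 + 40 = 122
Step 2: Count the number of values: n = 7
Step 3: Mean = sum / n = 122 / 7 = 17.4286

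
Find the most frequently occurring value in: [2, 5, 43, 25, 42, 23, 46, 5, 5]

5

Step 1: Count the frequency of each value:
  2: appears 1 time(s)
  5: appears 3 time(s)
  23: appears 1 time(s)
  25: appears 1 time(s)
  42: appears 1 time(s)
  43: appears 1 time(s)
  46: appears 1 time(s)
Step 2: The value 5 appears most frequently (3 times).
Step 3: Mode = 5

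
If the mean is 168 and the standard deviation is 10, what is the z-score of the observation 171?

0.3

Step 1: Recall the z-score formula: z = (x - mu) / sigma
Step 2: Substitute values: z = (171 - 168) / 10
Step 3: z = 3 / 10 = 0.3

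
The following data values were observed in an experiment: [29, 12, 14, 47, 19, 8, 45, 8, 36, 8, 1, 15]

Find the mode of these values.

8

Step 1: Count the frequency of each value:
  1: appears 1 time(s)
  8: appears 3 time(s)
  12: appears 1 time(s)
  14: appears 1 time(s)
  15: appears 1 time(s)
  19: appears 1 time(s)
  29: appears 1 time(s)
  36: appears 1 time(s)
  45: appears 1 time(s)
  47: appears 1 time(s)
Step 2: The value 8 appears most frequently (3 times).
Step 3: Mode = 8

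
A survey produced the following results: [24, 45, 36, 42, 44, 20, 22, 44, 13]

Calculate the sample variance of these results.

155.1944

Step 1: Compute the mean: (24 + 45 + 36 + 42 + 44 + 20 + 22 + 44 + 13) / 9 = 32.2222
Step 2: Compute squared deviations from the mean:
  (24 - 32.2222)^2 = 67.6049
  (45 - 32.2222)^2 = 163.2716
  (36 - 32.2222)^2 = 14.2716
  (42 - 32.2222)^2 = 95.6049
  (44 - 32.2222)^2 = 138.716
  (20 - 32.2222)^2 = 149.3827
  (22 - 32.2222)^2 = 104.4938
  (44 - 32.2222)^2 = 138.716
  (13 - 32.2222)^2 = 369.4938
Step 3: Sum of squared deviations = 1241.5556
Step 4: Sample variance = 1241.5556 / 8 = 155.1944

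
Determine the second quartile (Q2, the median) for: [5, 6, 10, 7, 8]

7

Step 1: Sort the data: [5, 6, 7, 8, 10]
Step 2: n = 5
Step 3: Q2 is the median. Since n is odd, it is the middle value at position 3: 7
Step 4: Q2 = 7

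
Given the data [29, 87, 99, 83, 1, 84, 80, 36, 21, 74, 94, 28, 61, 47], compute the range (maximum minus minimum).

98

Step 1: Identify the maximum value: max = 99
Step 2: Identify the minimum value: min = 1
Step 3: Range = max - min = 99 - 1 = 98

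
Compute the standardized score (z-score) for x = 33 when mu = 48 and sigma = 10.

-1.5

Step 1: Recall the z-score formula: z = (x - mu) / sigma
Step 2: Substitute values: z = (33 - 48) / 10
Step 3: z = -15 / 10 = -1.5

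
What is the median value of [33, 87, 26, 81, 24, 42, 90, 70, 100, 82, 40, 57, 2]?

57

Step 1: Sort the data in ascending order: [2, 24, 26, 33, 40, 42, 57, 70, 81, 82, 87, 90, 100]
Step 2: The number of values is n = 13.
Step 3: Since n is odd, the median is the middle value at position 7: 57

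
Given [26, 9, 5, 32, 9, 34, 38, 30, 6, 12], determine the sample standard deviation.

13.0252

Step 1: Compute the mean: 20.1
Step 2: Sum of squared deviations from the mean: 1526.9
Step 3: Sample variance = 1526.9 / 9 = 169.6556
Step 4: Standard deviation = sqrt(169.6556) = 13.0252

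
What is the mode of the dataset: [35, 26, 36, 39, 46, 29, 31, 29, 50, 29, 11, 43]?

29

Step 1: Count the frequency of each value:
  11: appears 1 time(s)
  26: appears 1 time(s)
  29: appears 3 time(s)
  31: appears 1 time(s)
  35: appears 1 time(s)
  36: appears 1 time(s)
  39: appears 1 time(s)
  43: appears 1 time(s)
  46: appears 1 time(s)
  50: appears 1 time(s)
Step 2: The value 29 appears most frequently (3 times).
Step 3: Mode = 29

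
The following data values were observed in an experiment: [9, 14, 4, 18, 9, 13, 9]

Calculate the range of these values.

14

Step 1: Identify the maximum value: max = 18
Step 2: Identify the minimum value: min = 4
Step 3: Range = max - min = 18 - 4 = 14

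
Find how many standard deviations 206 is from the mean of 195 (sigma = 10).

1.1

Step 1: Recall the z-score formula: z = (x - mu) / sigma
Step 2: Substitute values: z = (206 - 195) / 10
Step 3: z = 11 / 10 = 1.1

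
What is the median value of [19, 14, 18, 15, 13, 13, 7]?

14

Step 1: Sort the data in ascending order: [7, 13, 13, 14, 15, 18, 19]
Step 2: The number of values is n = 7.
Step 3: Since n is odd, the median is the middle value at position 4: 14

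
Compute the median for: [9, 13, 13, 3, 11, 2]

10

Step 1: Sort the data in ascending order: [2, 3, 9, 11, 13, 13]
Step 2: The number of values is n = 6.
Step 3: Since n is even, the median is the average of positions 3 and 4:
  Median = (9 + 11) / 2 = 10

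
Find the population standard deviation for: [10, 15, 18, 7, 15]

3.9497

Step 1: Compute the mean: 13
Step 2: Sum of squared deviations from the mean: 78
Step 3: Population variance = 78 / 5 = 15.6
Step 4: Standard deviation = sqrt(15.6) = 3.9497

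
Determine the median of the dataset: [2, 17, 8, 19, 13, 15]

14

Step 1: Sort the data in ascending order: [2, 8, 13, 15, 17, 19]
Step 2: The number of values is n = 6.
Step 3: Since n is even, the median is the average of positions 3 and 4:
  Median = (13 + 15) / 2 = 14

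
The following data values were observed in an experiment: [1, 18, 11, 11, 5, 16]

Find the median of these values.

11

Step 1: Sort the data in ascending order: [1, 5, 11, 11, 16, 18]
Step 2: The number of values is n = 6.
Step 3: Since n is even, the median is the average of positions 3 and 4:
  Median = (11 + 11) / 2 = 11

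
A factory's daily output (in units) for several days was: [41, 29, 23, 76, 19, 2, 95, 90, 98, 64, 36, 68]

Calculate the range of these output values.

96

Step 1: Identify the maximum value: max = 98
Step 2: Identify the minimum value: min = 2
Step 3: Range = max - min = 98 - 2 = 96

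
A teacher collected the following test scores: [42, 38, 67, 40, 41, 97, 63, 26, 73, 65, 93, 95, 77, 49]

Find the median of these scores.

64

Step 1: Sort the data in ascending order: [26, 38, 40, 41, 42, 49, 63, 65, 67, 73, 77, 93, 95, 97]
Step 2: The number of values is n = 14.
Step 3: Since n is even, the median is the average of positions 7 and 8:
  Median = (63 + 65) / 2 = 64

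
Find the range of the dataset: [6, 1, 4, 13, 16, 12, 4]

15

Step 1: Identify the maximum value: max = 16
Step 2: Identify the minimum value: min = 1
Step 3: Range = max - min = 16 - 1 = 15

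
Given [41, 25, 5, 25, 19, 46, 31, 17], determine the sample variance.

174.6964

Step 1: Compute the mean: (41 + 25 + 5 + 25 + 19 + 46 + 31 + 17) / 8 = 26.125
Step 2: Compute squared deviations from the mean:
  (41 - 26.125)^2 = 221.2656
  (25 - 26.125)^2 = 1.2656
  (5 - 26.125)^2 = 446.2656
  (25 - 26.125)^2 = 1.2656
  (19 - 26.125)^2 = 50.7656
  (46 - 26.125)^2 = 395.0156
  (31 - 26.125)^2 = 23.7656
  (17 - 26.125)^2 = 83.2656
Step 3: Sum of squared deviations = 1222.875
Step 4: Sample variance = 1222.875 / 7 = 174.6964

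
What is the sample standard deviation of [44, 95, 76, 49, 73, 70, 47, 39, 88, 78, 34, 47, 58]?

19.7254

Step 1: Compute the mean: 61.3846
Step 2: Sum of squared deviations from the mean: 4669.0769
Step 3: Sample variance = 4669.0769 / 12 = 389.0897
Step 4: Standard deviation = sqrt(389.0897) = 19.7254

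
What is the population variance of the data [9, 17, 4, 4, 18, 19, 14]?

35.8367

Step 1: Compute the mean: (9 + 17 + 4 + 4 + 18 + 19 + 14) / 7 = 12.1429
Step 2: Compute squared deviations from the mean:
  (9 - 12.1429)^2 = 9.8776
  (17 - 12.1429)^2 = 23.5918
  (4 - 12.1429)^2 = 66.3061
  (4 - 12.1429)^2 = 66.3061
  (18 - 12.1429)^2 = 34.3061
  (19 - 12.1429)^2 = 47.0204
  (14 - 12.1429)^2 = 3.449
Step 3: Sum of squared deviations = 250.8571
Step 4: Population variance = 250.8571 / 7 = 35.8367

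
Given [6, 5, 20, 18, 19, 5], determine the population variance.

47.1389

Step 1: Compute the mean: (6 + 5 + 20 + 18 + 19 + 5) / 6 = 12.1667
Step 2: Compute squared deviations from the mean:
  (6 - 12.1667)^2 = 38.0278
  (5 - 12.1667)^2 = 51.3611
  (20 - 12.1667)^2 = 61.3611
  (18 - 12.1667)^2 = 34.0278
  (19 - 12.1667)^2 = 46.6944
  (5 - 12.1667)^2 = 51.3611
Step 3: Sum of squared deviations = 282.8333
Step 4: Population variance = 282.8333 / 6 = 47.1389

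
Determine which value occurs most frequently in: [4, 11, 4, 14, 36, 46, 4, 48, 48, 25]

4

Step 1: Count the frequency of each value:
  4: appears 3 time(s)
  11: appears 1 time(s)
  14: appears 1 time(s)
  25: appears 1 time(s)
  36: appears 1 time(s)
  46: appears 1 time(s)
  48: appears 2 time(s)
Step 2: The value 4 appears most frequently (3 times).
Step 3: Mode = 4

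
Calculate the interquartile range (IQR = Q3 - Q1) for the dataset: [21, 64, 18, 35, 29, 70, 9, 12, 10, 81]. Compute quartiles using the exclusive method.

54

Step 1: Sort the data: [9, 10, 12, 18, 21, 29, 35, 64, 70, 81]
Step 2: n = 10
Step 3: Using the exclusive quartile method:
  Q1 = 11.5
  Q2 (median) = 25
  Q3 = 65.5
  IQR = Q3 - Q1 = 65.5 - 11.5 = 54
Step 4: IQR = 54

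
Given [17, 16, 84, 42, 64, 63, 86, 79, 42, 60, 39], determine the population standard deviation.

23.5326

Step 1: Compute the mean: 53.8182
Step 2: Sum of squared deviations from the mean: 6091.6364
Step 3: Population variance = 6091.6364 / 11 = 553.7851
Step 4: Standard deviation = sqrt(553.7851) = 23.5326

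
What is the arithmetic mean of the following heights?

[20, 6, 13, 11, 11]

12.2

Step 1: Sum all values: 20 + 6 + 13 + 11 + 11 = 61
Step 2: Count the number of values: n = 5
Step 3: Mean = sum / n = 61 / 5 = 12.2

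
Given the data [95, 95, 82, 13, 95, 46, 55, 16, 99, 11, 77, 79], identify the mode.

95

Step 1: Count the frequency of each value:
  11: appears 1 time(s)
  13: appears 1 time(s)
  16: appears 1 time(s)
  46: appears 1 time(s)
  55: appears 1 time(s)
  77: appears 1 time(s)
  79: appears 1 time(s)
  82: appears 1 time(s)
  95: appears 3 time(s)
  99: appears 1 time(s)
Step 2: The value 95 appears most frequently (3 times).
Step 3: Mode = 95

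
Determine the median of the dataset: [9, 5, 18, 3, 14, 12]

10.5

Step 1: Sort the data in ascending order: [3, 5, 9, 12, 14, 18]
Step 2: The number of values is n = 6.
Step 3: Since n is even, the median is the average of positions 3 and 4:
  Median = (9 + 12) / 2 = 10.5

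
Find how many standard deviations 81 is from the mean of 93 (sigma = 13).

-0.9231

Step 1: Recall the z-score formula: z = (x - mu) / sigma
Step 2: Substitute values: z = (81 - 93) / 13
Step 3: z = -12 / 13 = -0.9231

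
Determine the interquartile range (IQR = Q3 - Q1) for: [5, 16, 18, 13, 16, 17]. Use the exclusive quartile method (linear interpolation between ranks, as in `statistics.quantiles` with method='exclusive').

6.25

Step 1: Sort the data: [5, 13, 16, 16, 17, 18]
Step 2: n = 6
Step 3: Using the exclusive quartile method:
  Q1 = 11
  Q2 (median) = 16
  Q3 = 17.25
  IQR = Q3 - Q1 = 17.25 - 11 = 6.25
Step 4: IQR = 6.25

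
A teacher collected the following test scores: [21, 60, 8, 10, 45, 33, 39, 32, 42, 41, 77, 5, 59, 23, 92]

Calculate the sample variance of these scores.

626.1238

Step 1: Compute the mean: (21 + 60 + 8 + 10 + 45 + 33 + 39 + 32 + 42 + 41 + 77 + 5 + 59 + 23 + 92) / 15 = 39.1333
Step 2: Compute squared deviations from the mean:
  (21 - 39.1333)^2 = 328.8178
  (60 - 39.1333)^2 = 435.4178
  (8 - 39.1333)^2 = 969.2844
  (10 - 39.1333)^2 = 848.7511
  (45 - 39.1333)^2 = 34.4178
  (33 - 39.1333)^2 = 37.6178
  (39 - 39.1333)^2 = 0.0178
  (32 - 39.1333)^2 = 50.8844
  (42 - 39.1333)^2 = 8.2178
  (41 - 39.1333)^2 = 3.4844
  (77 - 39.1333)^2 = 1433.8844
  (5 - 39.1333)^2 = 1165.0844
  (59 - 39.1333)^2 = 394.6844
  (23 - 39.1333)^2 = 260.2844
  (92 - 39.1333)^2 = 2794.8844
Step 3: Sum of squared deviations = 8765.7333
Step 4: Sample variance = 8765.7333 / 14 = 626.1238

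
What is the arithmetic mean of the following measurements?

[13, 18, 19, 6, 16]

14.4

Step 1: Sum all values: 13 + 18 + 19 + 6 + 16 = 72
Step 2: Count the number of values: n = 5
Step 3: Mean = sum / n = 72 / 5 = 14.4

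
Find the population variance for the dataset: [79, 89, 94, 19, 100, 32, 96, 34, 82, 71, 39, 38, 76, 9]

911.3469

Step 1: Compute the mean: (79 + 89 + 94 + 19 + 100 + 32 + 96 + 34 + 82 + 71 + 39 + 38 + 76 + 9) / 14 = 61.2857
Step 2: Compute squared deviations from the mean:
  (79 - 61.2857)^2 = 313.7959
  (89 - 61.2857)^2 = 768.0816
  (94 - 61.2857)^2 = 1070.2245
  (19 - 61.2857)^2 = 1788.0816
  (100 - 61.2857)^2 = 1498.7959
  (32 - 61.2857)^2 = 857.6531
  (96 - 61.2857)^2 = 1205.0816
  (34 - 61.2857)^2 = 744.5102
  (82 - 61.2857)^2 = 429.0816
  (71 - 61.2857)^2 = 94.3673
  (39 - 61.2857)^2 = 496.6531
  (38 - 61.2857)^2 = 542.2245
  (76 - 61.2857)^2 = 216.5102
  (9 - 61.2857)^2 = 2733.7959
Step 3: Sum of squared deviations = 12758.8571
Step 4: Population variance = 12758.8571 / 14 = 911.3469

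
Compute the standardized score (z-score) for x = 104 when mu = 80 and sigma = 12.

2

Step 1: Recall the z-score formula: z = (x - mu) / sigma
Step 2: Substitute values: z = (104 - 80) / 12
Step 3: z = 24 / 12 = 2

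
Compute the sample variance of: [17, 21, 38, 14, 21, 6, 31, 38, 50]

195.4444

Step 1: Compute the mean: (17 + 21 + 38 + 14 + 21 + 6 + 31 + 38 + 50) / 9 = 26.2222
Step 2: Compute squared deviations from the mean:
  (17 - 26.2222)^2 = 85.0494
  (21 - 26.2222)^2 = 27.2716
  (38 - 26.2222)^2 = 138.716
  (14 - 26.2222)^2 = 149.3827
  (21 - 26.2222)^2 = 27.2716
  (6 - 26.2222)^2 = 408.9383
  (31 - 26.2222)^2 = 22.8272
  (38 - 26.2222)^2 = 138.716
  (50 - 26.2222)^2 = 565.3827
Step 3: Sum of squared deviations = 1563.5556
Step 4: Sample variance = 1563.5556 / 8 = 195.4444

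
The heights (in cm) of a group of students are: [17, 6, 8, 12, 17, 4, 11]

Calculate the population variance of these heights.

22.2041

Step 1: Compute the mean: (17 + 6 + 8 + 12 + 17 + 4 + 11) / 7 = 10.7143
Step 2: Compute squared deviations from the mean:
  (17 - 10.7143)^2 = 39.5102
  (6 - 10.7143)^2 = 22.2245
  (8 - 10.7143)^2 = 7.3673
  (12 - 10.7143)^2 = 1.6531
  (17 - 10.7143)^2 = 39.5102
  (4 - 10.7143)^2 = 45.0816
  (11 - 10.7143)^2 = 0.0816
Step 3: Sum of squared deviations = 155.4286
Step 4: Population variance = 155.4286 / 7 = 22.2041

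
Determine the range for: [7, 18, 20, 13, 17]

13

Step 1: Identify the maximum value: max = 20
Step 2: Identify the minimum value: min = 7
Step 3: Range = max - min = 20 - 7 = 13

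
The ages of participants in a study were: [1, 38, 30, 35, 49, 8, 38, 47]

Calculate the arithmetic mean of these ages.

30.75

Step 1: Sum all values: 1 + 38 + 30 + 35 + 49 + 8 + 38 + 47 = 246
Step 2: Count the number of values: n = 8
Step 3: Mean = sum / n = 246 / 8 = 30.75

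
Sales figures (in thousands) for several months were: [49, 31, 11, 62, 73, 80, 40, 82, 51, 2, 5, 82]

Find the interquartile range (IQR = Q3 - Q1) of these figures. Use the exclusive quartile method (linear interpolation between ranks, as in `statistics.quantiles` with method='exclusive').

62.25

Step 1: Sort the data: [2, 5, 11, 31, 40, 49, 51, 62, 73, 80, 82, 82]
Step 2: n = 12
Step 3: Using the exclusive quartile method:
  Q1 = 16
  Q2 (median) = 50
  Q3 = 78.25
  IQR = Q3 - Q1 = 78.25 - 16 = 62.25
Step 4: IQR = 62.25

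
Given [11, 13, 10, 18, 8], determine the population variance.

11.6

Step 1: Compute the mean: (11 + 13 + 10 + 18 + 8) / 5 = 12
Step 2: Compute squared deviations from the mean:
  (11 - 12)^2 = 1
  (13 - 12)^2 = 1
  (10 - 12)^2 = 4
  (18 - 12)^2 = 36
  (8 - 12)^2 = 16
Step 3: Sum of squared deviations = 58
Step 4: Population variance = 58 / 5 = 11.6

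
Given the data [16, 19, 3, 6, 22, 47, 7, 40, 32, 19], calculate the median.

19

Step 1: Sort the data in ascending order: [3, 6, 7, 16, 19, 19, 22, 32, 40, 47]
Step 2: The number of values is n = 10.
Step 3: Since n is even, the median is the average of positions 5 and 6:
  Median = (19 + 19) / 2 = 19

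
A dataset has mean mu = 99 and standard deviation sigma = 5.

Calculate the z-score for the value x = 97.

-0.4

Step 1: Recall the z-score formula: z = (x - mu) / sigma
Step 2: Substitute values: z = (97 - 99) / 5
Step 3: z = -2 / 5 = -0.4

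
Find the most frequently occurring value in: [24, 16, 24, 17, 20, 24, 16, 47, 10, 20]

24

Step 1: Count the frequency of each value:
  10: appears 1 time(s)
  16: appears 2 time(s)
  17: appears 1 time(s)
  20: appears 2 time(s)
  24: appears 3 time(s)
  47: appears 1 time(s)
Step 2: The value 24 appears most frequently (3 times).
Step 3: Mode = 24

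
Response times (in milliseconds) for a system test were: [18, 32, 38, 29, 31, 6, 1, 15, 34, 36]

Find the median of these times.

30

Step 1: Sort the data in ascending order: [1, 6, 15, 18, 29, 31, 32, 34, 36, 38]
Step 2: The number of values is n = 10.
Step 3: Since n is even, the median is the average of positions 5 and 6:
  Median = (29 + 31) / 2 = 30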